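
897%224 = 1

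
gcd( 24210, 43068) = 6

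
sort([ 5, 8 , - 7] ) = [ - 7 , 5, 8 ] 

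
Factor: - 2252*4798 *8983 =  -  97062177368=-2^3 * 13^1*563^1*691^1*2399^1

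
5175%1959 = 1257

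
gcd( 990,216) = 18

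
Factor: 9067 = 9067^1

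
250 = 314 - 64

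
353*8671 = 3060863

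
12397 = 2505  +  9892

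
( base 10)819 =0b1100110011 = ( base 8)1463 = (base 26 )15D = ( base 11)685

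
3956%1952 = 52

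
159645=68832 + 90813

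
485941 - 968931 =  - 482990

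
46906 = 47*998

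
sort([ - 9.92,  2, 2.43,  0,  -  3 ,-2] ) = [ - 9.92, - 3, - 2, 0, 2, 2.43]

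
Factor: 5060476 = 2^2*1265119^1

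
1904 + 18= 1922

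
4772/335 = 14 + 82/335 = 14.24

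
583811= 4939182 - 4355371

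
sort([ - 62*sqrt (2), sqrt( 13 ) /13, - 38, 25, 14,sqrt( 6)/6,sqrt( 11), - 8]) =[ - 62 * sqrt (2), - 38, - 8, sqrt( 13)/13, sqrt( 6)/6,sqrt( 11), 14,25 ] 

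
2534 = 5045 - 2511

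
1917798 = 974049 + 943749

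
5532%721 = 485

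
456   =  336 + 120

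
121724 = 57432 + 64292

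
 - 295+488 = 193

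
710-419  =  291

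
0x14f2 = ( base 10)5362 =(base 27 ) 79G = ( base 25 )8ec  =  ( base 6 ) 40454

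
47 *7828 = 367916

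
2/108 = 1/54= 0.02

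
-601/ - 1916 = 601/1916  =  0.31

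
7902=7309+593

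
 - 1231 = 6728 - 7959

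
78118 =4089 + 74029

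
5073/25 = 5073/25 = 202.92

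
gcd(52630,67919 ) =1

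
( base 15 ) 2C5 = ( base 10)635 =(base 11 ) 528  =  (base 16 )27B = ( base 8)1173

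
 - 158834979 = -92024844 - 66810135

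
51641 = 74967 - 23326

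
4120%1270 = 310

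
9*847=7623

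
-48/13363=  - 48/13363 =- 0.00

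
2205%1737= 468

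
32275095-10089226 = 22185869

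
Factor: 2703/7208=3/8 = 2^(  -  3)*3^1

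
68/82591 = 68/82591=0.00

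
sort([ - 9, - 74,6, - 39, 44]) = [ - 74, - 39, - 9, 6,44]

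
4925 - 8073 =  - 3148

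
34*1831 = 62254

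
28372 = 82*346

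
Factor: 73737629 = 7^1*10533947^1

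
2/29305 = 2/29305 = 0.00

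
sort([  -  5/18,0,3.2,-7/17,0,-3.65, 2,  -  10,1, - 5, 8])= [ - 10,  -  5,-3.65, - 7/17,  -  5/18,0, 0,1,2, 3.2, 8]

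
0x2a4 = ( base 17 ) 25D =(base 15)301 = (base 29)N9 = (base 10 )676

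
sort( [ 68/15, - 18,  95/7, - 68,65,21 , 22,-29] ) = [ - 68, - 29,- 18,68/15, 95/7,21 , 22, 65 ] 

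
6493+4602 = 11095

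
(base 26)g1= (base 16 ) 1A1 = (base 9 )513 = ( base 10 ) 417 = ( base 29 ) eb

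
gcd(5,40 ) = 5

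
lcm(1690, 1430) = 18590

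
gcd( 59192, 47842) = 2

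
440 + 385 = 825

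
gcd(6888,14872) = 8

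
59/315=59/315 = 0.19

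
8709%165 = 129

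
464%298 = 166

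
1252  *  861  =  1077972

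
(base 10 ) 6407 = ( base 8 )14407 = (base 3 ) 22210022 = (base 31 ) 6KL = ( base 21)EB2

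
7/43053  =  7/43053  =  0.00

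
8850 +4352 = 13202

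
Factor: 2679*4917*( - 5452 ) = - 2^2  *3^2*11^1 * 19^1*29^1*47^2 * 149^1 = -  71817249636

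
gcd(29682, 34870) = 2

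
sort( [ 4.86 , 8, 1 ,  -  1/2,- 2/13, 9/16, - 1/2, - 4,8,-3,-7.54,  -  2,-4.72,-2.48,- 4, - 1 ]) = [ - 7.54 , - 4.72,-4, - 4,- 3, - 2.48, - 2,-1,  -  1/2 , -1/2, - 2/13, 9/16, 1,4.86,8, 8 ]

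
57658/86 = 28829/43 = 670.44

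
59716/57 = 59716/57 = 1047.65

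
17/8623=17/8623=0.00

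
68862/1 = 68862 = 68862.00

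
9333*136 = 1269288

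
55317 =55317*1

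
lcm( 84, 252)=252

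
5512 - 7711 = - 2199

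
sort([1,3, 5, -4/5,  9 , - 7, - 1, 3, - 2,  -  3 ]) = [ - 7, - 3, -2, - 1, -4/5, 1, 3, 3, 5 , 9]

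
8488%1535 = 813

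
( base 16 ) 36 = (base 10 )54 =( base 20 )2E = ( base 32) 1m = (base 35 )1J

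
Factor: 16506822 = 2^1*3^1*  2751137^1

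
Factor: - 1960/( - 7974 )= 2^2*3^( - 2)*5^1*7^2*443^( - 1) = 980/3987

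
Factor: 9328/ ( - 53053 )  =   - 2^4*7^(-1 ) * 13^( - 1) = - 16/91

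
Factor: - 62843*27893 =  - 11^1*29^1*197^1*27893^1 = - 1752879799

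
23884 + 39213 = 63097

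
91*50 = 4550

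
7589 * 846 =6420294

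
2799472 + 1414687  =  4214159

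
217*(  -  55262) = -11991854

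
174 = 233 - 59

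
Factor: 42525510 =2^1*3^1*5^1*491^1*2887^1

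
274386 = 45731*6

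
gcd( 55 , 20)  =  5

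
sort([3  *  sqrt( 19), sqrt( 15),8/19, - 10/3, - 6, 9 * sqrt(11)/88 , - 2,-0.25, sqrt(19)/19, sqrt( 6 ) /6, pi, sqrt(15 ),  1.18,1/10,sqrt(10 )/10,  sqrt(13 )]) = [ - 6,- 10/3 , - 2, - 0.25,1/10,sqrt( 19) /19 , sqrt(10 )/10, 9*sqrt( 11) /88, sqrt( 6) /6,8/19,1.18, pi, sqrt( 13 ), sqrt( 15),  sqrt(15), 3*sqrt( 19) ]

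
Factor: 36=2^2*3^2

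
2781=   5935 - 3154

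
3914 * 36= 140904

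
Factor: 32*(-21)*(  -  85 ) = 2^5*3^1*5^1*7^1* 17^1 = 57120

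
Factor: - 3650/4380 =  - 5/6  =  - 2^( -1 )*3^( - 1 )*5^1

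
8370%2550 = 720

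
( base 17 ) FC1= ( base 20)b70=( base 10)4540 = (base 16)11bc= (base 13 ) 20b3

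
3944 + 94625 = 98569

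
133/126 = 19/18 = 1.06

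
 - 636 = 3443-4079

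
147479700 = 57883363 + 89596337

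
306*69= 21114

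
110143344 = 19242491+90900853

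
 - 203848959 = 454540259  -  658389218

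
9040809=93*97213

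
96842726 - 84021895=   12820831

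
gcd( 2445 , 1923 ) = 3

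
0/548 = 0=0.00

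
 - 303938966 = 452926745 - 756865711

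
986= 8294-7308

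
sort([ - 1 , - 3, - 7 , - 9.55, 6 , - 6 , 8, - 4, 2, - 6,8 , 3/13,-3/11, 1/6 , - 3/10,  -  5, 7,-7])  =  [  -  9.55, - 7, - 7, - 6,-6, - 5 ,- 4, - 3 , - 1,-3/10, - 3/11,1/6, 3/13, 2,  6,7, 8, 8]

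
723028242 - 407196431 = 315831811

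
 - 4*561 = -2244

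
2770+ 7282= 10052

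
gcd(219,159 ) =3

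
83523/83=83523/83= 1006.30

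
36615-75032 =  -38417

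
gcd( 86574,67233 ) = 921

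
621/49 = 621/49 = 12.67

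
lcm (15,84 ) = 420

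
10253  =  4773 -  - 5480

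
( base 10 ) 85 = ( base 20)45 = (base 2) 1010101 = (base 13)67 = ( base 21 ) 41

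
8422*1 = 8422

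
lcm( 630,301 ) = 27090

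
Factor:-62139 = - 3^1*7^1*11^1*269^1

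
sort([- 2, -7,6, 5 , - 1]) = [ - 7,- 2, - 1,5, 6]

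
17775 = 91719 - 73944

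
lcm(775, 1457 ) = 36425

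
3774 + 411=4185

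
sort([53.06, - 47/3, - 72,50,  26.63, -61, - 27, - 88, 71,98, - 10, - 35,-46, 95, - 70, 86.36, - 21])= [ - 88, - 72,  -  70, - 61, - 46, - 35, - 27, - 21, - 47/3, - 10, 26.63,50,53.06,71,86.36,95,98]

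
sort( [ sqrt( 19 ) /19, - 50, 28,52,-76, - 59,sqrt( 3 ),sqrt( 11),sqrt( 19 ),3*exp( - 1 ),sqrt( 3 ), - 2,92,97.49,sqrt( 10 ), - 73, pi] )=[-76, - 73, -59, - 50,-2 , sqrt(19)/19,3 * exp( - 1 ),sqrt( 3), sqrt( 3),  pi,sqrt( 10 ) , sqrt( 11 ), sqrt ( 19 ),28,52,  92, 97.49]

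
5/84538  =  5/84538= 0.00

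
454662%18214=17526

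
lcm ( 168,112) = 336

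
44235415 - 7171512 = 37063903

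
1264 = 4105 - 2841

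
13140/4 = 3285=3285.00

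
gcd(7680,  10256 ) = 16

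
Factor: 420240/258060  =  2^2*11^( - 1 )*23^( - 1 )*103^1 = 412/253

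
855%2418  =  855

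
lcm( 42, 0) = 0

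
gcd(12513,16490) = 97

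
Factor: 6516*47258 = 2^3 *3^2*181^1*23629^1 = 307933128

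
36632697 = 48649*753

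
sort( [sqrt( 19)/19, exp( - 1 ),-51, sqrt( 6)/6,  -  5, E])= [ - 51, - 5, sqrt( 19)/19,exp( - 1), sqrt ( 6)/6,E]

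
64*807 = 51648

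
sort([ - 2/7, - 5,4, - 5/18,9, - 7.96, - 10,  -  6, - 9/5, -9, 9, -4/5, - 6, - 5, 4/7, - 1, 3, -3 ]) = [ - 10, - 9 , - 7.96, - 6, - 6,-5, - 5, - 3, - 9/5, - 1,-4/5,  -  2/7, - 5/18,4/7, 3, 4, 9 , 9 ]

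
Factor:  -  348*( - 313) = 108924 = 2^2*3^1*29^1 * 313^1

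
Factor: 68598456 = 2^3*3^1*29^1*98561^1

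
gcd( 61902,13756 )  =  6878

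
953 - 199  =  754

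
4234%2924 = 1310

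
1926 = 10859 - 8933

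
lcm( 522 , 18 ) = 522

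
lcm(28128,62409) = 1997088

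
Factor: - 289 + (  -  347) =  - 2^2*3^1*53^1 = - 636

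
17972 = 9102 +8870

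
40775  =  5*8155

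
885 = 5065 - 4180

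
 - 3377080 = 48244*( - 70 )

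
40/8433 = 40/8433  =  0.00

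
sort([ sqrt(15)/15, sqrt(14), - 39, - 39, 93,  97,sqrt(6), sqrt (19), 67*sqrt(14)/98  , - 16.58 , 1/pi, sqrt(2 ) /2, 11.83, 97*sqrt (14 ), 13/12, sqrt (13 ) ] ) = [ - 39, - 39,-16.58,sqrt(15 ) /15, 1/pi, sqrt( 2)/2,13/12, sqrt(6 ),67*sqrt(14)/98, sqrt ( 13 ), sqrt( 14) , sqrt( 19), 11.83,  93, 97, 97 * sqrt(14 ) ] 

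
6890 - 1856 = 5034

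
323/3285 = 323/3285=0.10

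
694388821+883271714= 1577660535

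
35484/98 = 17742/49  =  362.08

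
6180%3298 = 2882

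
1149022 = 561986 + 587036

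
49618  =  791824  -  742206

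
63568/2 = 31784 = 31784.00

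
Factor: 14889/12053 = 3^1*7^1 * 17^( - 1 ) =21/17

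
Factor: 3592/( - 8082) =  - 4/9 = - 2^2*3^( - 2)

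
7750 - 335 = 7415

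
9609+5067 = 14676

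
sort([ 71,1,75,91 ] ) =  [1,71,75, 91 ] 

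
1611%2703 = 1611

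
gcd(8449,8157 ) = 1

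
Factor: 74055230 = 2^1*5^1 * 17^1*435619^1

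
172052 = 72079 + 99973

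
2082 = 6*347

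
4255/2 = 2127 + 1/2 = 2127.50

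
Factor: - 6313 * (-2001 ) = 12632313 = 3^1*23^1*29^1*59^1 *107^1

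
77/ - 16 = -77/16=- 4.81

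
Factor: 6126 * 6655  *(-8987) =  - 366386779110 = - 2^1 * 3^1 *5^1*11^4*19^1 * 43^1*1021^1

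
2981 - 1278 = 1703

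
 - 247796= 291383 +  - 539179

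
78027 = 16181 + 61846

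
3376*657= 2218032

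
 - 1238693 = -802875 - 435818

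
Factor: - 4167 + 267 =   -  3900 = - 2^2 * 3^1*5^2*13^1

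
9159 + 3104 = 12263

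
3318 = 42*79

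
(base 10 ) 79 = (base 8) 117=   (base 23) 3A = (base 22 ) 3d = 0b1001111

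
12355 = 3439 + 8916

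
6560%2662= 1236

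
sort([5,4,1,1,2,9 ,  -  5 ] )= [ - 5,1,1  ,  2, 4,  5,9]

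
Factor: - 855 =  - 3^2 * 5^1 * 19^1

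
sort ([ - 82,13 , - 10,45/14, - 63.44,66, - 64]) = [ - 82 , - 64,-63.44, - 10,45/14,13,66]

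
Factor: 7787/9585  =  3^( - 3 ) * 5^( - 1) * 13^1*71^( - 1)*599^1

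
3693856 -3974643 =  - 280787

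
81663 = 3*27221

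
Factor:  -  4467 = - 3^1*1489^1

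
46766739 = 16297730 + 30469009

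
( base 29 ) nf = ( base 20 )1E2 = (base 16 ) 2aa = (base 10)682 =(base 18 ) 21g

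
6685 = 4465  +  2220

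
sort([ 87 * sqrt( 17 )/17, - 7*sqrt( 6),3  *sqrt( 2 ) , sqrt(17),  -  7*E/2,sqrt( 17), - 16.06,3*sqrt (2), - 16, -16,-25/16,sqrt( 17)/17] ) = [-7*sqrt(6),-16.06, - 16, - 16, - 7 * E/2, - 25/16, sqrt( 17)/17,  sqrt( 17), sqrt( 17), 3*sqrt ( 2),3*sqrt( 2),87*sqrt( 17) /17]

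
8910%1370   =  690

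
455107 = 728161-273054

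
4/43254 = 2/21627  =  0.00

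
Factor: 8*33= 264  =  2^3 * 3^1*11^1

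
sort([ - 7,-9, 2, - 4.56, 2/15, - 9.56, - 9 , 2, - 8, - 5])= [ - 9.56,- 9, - 9,- 8,  -  7, - 5, - 4.56, 2/15,2,  2]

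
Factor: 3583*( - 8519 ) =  - 30523577 = - 7^1*1217^1 *3583^1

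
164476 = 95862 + 68614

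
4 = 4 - 0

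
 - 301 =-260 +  - 41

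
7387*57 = 421059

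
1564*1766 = 2762024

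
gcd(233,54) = 1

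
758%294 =170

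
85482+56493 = 141975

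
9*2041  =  18369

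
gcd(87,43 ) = 1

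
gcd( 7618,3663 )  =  1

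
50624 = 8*6328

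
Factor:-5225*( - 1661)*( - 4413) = -3^1*5^2*11^2 * 19^1*151^1*1471^1 = - 38299213425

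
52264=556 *94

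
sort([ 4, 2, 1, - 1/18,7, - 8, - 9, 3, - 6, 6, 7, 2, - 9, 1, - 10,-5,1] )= [ - 10, - 9, -9, - 8, - 6,-5, - 1/18, 1,1, 1,2, 2, 3, 4, 6, 7, 7 ]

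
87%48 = 39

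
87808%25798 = 10414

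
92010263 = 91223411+786852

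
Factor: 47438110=2^1*5^1*1279^1*3709^1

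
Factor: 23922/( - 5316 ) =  - 2^( - 1)*3^2  =  - 9/2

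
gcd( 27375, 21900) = 5475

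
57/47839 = 57/47839=0.00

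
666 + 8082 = 8748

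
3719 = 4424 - 705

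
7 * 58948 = 412636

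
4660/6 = 2330/3 = 776.67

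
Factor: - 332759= - 7^2*6791^1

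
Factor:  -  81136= - 2^4*11^1*461^1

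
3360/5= 672 = 672.00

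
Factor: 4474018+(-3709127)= 764891^1 = 764891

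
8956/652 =2239/163 = 13.74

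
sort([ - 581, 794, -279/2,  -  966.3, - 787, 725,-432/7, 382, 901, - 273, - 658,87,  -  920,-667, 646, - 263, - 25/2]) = [  -  966.3, - 920, - 787, - 667, - 658, - 581, - 273,  -  263,-279/2, - 432/7, - 25/2,87,382,646,725,794,901 ]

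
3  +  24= 27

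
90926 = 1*90926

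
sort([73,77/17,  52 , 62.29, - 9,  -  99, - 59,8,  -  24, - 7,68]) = [ - 99, - 59,-24, - 9, - 7,77/17,8,  52, 62.29, 68, 73 ] 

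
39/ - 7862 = - 1 + 7823/7862 =- 0.00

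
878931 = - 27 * ( -32553 ) 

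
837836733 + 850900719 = 1688737452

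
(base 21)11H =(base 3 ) 122202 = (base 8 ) 737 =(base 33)EH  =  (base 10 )479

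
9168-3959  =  5209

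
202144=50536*4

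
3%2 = 1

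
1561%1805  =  1561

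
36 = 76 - 40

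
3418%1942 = 1476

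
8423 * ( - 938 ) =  - 7900774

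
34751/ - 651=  - 54 + 13/21= - 53.38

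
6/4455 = 2/1485 =0.00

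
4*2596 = 10384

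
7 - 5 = 2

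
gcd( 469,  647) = 1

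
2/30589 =2/30589 = 0.00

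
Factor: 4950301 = 2207^1*2243^1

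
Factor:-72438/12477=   - 24146/4159  =  - 2^1*4159^ ( - 1 )*  12073^1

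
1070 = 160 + 910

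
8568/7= 1224 =1224.00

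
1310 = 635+675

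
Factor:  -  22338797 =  - 13^1 *1718369^1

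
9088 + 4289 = 13377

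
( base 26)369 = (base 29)2HI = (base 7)6252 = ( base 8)4221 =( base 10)2193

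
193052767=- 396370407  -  -589423174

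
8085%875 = 210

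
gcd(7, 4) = 1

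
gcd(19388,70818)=74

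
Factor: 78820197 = 3^1*31^1*229^1 * 3701^1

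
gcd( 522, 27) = 9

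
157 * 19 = 2983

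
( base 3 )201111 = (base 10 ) 526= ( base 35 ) F1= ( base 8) 1016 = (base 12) 37a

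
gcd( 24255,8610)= 105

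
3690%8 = 2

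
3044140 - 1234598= 1809542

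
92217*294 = 27111798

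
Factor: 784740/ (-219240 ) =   -  451/126  =  - 2^( - 1)*3^ (-2)*7^(-1 )*11^1 *41^1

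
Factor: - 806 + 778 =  - 28 = - 2^2*7^1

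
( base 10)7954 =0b1111100010010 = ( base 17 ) 1A8F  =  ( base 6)100454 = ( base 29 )9D8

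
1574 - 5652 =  - 4078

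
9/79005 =3/26335  =  0.00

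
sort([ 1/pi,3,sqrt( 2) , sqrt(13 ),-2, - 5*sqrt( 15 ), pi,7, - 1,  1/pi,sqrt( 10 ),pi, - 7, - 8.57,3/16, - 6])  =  [ - 5*sqrt( 15 ),-8.57, - 7,  -  6,-2 , - 1, 3/16,  1/pi, 1/pi, sqrt(2),3,pi, pi, sqrt( 10), sqrt( 13 ),7] 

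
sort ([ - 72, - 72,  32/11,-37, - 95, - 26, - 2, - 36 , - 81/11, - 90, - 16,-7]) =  [ - 95, - 90, - 72, - 72, - 37, - 36, - 26, - 16,-81/11, - 7,  -  2, 32/11]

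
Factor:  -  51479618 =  - 2^1*25739809^1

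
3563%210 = 203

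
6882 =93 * 74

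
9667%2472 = 2251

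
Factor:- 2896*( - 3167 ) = 9171632 = 2^4*181^1 * 3167^1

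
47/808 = 47/808 = 0.06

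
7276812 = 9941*732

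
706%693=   13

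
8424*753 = 6343272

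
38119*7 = 266833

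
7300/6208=1 + 273/1552 = 1.18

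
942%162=132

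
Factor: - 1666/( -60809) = 2^1*73^(-1)= 2/73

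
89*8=712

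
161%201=161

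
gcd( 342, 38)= 38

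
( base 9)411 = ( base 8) 516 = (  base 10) 334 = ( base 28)BQ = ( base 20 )GE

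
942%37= 17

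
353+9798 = 10151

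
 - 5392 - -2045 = -3347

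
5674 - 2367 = 3307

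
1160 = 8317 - 7157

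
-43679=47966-91645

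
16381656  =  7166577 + 9215079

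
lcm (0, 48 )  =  0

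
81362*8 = 650896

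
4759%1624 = 1511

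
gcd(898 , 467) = 1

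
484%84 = 64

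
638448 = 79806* 8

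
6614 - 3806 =2808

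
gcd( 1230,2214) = 246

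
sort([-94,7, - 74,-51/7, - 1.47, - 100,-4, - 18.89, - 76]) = [ -100, -94, - 76, -74, - 18.89,  -  51/7,-4,-1.47,7 ] 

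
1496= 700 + 796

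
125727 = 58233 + 67494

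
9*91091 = 819819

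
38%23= 15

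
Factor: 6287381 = 6287381^1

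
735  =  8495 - 7760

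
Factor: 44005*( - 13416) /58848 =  - 24598795/2452 = - 2^( - 2)*5^1 * 13^2 * 43^1 * 613^( - 1)*677^1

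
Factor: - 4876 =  - 2^2*23^1*53^1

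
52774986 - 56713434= - 3938448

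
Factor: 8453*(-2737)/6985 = -23135861/6985 = -5^ (-1 )*7^1*11^ ( - 1 )*17^1*23^1*79^1*107^1*127^(-1 )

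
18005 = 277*65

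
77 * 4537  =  349349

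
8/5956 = 2/1489 = 0.00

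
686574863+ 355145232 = 1041720095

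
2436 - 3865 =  -1429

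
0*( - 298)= 0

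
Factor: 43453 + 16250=59703 = 3^1 * 7^1*2843^1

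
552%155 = 87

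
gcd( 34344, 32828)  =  4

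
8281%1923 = 589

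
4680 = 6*780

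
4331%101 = 89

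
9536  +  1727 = 11263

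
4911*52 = 255372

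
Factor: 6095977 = 6095977^1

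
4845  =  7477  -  2632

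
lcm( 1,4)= 4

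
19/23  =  19/23  =  0.83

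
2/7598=1/3799 = 0.00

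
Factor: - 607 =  - 607^1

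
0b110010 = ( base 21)28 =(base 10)50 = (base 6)122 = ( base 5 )200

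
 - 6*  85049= - 510294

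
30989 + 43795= 74784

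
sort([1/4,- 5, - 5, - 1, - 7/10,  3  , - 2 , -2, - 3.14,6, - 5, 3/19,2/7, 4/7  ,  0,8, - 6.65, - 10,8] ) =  [ - 10, - 6.65, - 5, - 5, - 5, - 3.14, - 2,-2,-1 ,-7/10,0,3/19, 1/4, 2/7,  4/7, 3,6, 8, 8 ]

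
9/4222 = 9/4222 = 0.00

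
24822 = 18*1379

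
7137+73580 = 80717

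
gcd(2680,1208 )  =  8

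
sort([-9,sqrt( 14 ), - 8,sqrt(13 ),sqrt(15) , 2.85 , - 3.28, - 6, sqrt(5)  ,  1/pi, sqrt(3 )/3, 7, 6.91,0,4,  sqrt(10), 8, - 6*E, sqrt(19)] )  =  [ - 6*E,-9, - 8, - 6, -3.28, 0,  1/pi,  sqrt(  3) /3,sqrt( 5), 2.85,  sqrt(10), sqrt( 13), sqrt(14), sqrt(15 ), 4, sqrt(19 ),6.91,7, 8]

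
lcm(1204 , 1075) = 30100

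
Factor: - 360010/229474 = -695/443 = - 5^1 *139^1  *443^(-1 ) 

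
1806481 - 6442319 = - 4635838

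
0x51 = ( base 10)81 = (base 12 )69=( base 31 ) 2J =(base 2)1010001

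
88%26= 10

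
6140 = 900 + 5240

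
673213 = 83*8111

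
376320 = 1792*210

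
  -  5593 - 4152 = - 9745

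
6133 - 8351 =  - 2218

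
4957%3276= 1681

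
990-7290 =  - 6300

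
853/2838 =853/2838 = 0.30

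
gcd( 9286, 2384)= 2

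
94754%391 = 132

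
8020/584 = 13 + 107/146 = 13.73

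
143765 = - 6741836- -6885601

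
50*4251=212550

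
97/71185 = 97/71185 = 0.00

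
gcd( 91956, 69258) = 582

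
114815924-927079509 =-812263585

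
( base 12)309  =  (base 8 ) 671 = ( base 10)441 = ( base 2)110111001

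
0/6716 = 0  =  0.00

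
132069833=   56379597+75690236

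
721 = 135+586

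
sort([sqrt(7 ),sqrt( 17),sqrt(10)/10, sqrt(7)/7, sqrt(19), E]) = [sqrt(10)/10, sqrt ( 7 ) /7, sqrt ( 7),  E, sqrt( 17 ),sqrt( 19) ]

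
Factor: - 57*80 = - 2^4*3^1*5^1*19^1 =- 4560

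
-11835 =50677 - 62512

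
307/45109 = 307/45109 = 0.01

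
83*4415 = 366445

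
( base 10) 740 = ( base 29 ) PF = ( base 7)2105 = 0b1011100100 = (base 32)N4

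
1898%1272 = 626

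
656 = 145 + 511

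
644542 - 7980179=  - 7335637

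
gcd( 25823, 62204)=1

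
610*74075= 45185750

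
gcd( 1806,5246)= 86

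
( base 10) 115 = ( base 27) 47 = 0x73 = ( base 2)1110011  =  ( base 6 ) 311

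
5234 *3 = 15702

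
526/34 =263/17 = 15.47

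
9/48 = 3/16  =  0.19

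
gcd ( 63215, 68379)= 1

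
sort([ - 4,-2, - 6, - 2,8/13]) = [-6, - 4 , - 2,  -  2,8/13]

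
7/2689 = 7/2689= 0.00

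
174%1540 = 174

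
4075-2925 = 1150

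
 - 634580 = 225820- 860400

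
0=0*27180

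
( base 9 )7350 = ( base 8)12417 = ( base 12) 3153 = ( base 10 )5391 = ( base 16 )150F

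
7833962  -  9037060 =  - 1203098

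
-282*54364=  - 15330648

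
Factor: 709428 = 2^2*3^1 * 59119^1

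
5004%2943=2061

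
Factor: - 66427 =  - 181^1*367^1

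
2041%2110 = 2041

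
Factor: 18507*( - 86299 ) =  - 3^1*31^1 * 199^1 * 211^1 * 409^1 = - 1597135593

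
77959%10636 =3507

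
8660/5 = 1732 = 1732.00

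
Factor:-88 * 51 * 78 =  - 2^4*3^2 * 11^1*13^1*17^1  =  -  350064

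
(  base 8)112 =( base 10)74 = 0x4A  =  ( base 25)2o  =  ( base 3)2202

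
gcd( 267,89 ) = 89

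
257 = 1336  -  1079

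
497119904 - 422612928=74506976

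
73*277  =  20221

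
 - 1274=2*(-637 )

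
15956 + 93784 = 109740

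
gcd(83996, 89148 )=92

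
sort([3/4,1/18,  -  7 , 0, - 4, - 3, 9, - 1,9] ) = [ - 7, - 4,-3,-1,0,  1/18, 3/4, 9, 9]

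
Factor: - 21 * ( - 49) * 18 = 18522 = 2^1*3^3*7^3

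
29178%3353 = 2354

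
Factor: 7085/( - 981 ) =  - 3^( - 2)*5^1*13^1 = - 65/9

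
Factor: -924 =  - 2^2*3^1*7^1 * 11^1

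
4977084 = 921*5404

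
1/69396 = 1/69396 = 0.00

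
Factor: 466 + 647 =3^1*7^1*53^1=1113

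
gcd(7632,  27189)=477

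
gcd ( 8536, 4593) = 1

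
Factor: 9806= 2^1*4903^1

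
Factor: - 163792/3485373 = - 2^4 * 3^( - 1)*29^1*353^1*  1161791^( - 1)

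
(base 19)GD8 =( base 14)22AB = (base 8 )13617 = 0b1011110001111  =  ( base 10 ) 6031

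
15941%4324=2969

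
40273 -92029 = -51756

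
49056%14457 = 5685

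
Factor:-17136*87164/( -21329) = 2^6*3^2* 7^1*17^1*277^( - 1) * 283^1 = 19397952/277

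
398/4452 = 199/2226 = 0.09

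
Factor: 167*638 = 2^1*11^1* 29^1*167^1 = 106546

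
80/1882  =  40/941= 0.04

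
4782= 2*2391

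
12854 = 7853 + 5001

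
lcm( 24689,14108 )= 98756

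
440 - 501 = -61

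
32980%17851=15129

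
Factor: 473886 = 2^1*3^2*7^1*3761^1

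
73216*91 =6662656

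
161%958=161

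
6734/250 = 3367/125 = 26.94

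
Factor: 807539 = 807539^1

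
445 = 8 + 437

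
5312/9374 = 2656/4687 = 0.57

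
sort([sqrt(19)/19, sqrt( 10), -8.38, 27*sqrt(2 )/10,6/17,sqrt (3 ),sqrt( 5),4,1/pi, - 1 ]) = [ - 8.38, - 1 , sqrt (19)/19, 1/pi,6/17, sqrt( 3),sqrt( 5),sqrt(10 ),27* sqrt(2 ) /10,4] 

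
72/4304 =9/538 = 0.02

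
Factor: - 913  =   - 11^1 * 83^1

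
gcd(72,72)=72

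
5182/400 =12 + 191/200=12.96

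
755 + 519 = 1274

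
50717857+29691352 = 80409209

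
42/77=6/11 = 0.55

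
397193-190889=206304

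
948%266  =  150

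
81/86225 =81/86225 =0.00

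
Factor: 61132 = 2^2 * 17^1*29^1*31^1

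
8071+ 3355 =11426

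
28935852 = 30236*957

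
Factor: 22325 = 5^2*19^1*47^1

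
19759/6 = 19759/6 = 3293.17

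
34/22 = 17/11 = 1.55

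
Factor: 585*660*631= 2^2*3^3*5^2* 11^1* 13^1*631^1=243629100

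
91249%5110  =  4379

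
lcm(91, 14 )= 182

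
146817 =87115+59702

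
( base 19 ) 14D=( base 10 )450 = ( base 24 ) ii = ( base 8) 702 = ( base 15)200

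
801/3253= 801/3253 = 0.25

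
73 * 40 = 2920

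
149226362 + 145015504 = 294241866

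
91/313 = 91/313=0.29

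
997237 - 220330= 776907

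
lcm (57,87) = 1653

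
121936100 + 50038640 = 171974740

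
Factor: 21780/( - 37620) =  - 11^1*19^( - 1) = -11/19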